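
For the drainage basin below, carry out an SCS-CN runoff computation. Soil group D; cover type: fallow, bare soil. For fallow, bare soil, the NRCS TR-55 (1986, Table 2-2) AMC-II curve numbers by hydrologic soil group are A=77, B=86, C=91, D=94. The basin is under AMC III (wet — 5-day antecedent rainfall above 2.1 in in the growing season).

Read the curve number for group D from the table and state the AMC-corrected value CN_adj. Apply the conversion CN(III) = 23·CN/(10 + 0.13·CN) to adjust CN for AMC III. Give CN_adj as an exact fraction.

CN_adj = 108100/1111 ≈ 97.300

NRCS table: fallow, bare soil, soil group D → CN(II) = 94
Wet (AMC III): CN(III) = 23·94/(10 + 0.13·94) = 2162/(1111/50) = 108100/1111 ≈ 97.300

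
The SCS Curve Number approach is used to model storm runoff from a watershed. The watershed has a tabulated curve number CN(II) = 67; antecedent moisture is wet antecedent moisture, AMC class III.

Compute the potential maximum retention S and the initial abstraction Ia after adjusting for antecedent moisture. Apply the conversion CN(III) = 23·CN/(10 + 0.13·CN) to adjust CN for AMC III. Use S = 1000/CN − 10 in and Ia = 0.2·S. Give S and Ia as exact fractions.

Adjust CN=67 to AMC III: 23·67/(10 + 0.13·67) → 1541 ÷ (1871/100) = 154100/1871 ≈ 82.362
S = 1000/(154100/1871) − 10 = 3300/1541 in ≈ 2.141 in
Initial abstraction Ia = S/5 = (3300/1541)/5 = 660/1541 ≈ 0.428 in

S = 3300/1541 in ≈ 2.141 in; Ia = 660/1541 in ≈ 0.428 in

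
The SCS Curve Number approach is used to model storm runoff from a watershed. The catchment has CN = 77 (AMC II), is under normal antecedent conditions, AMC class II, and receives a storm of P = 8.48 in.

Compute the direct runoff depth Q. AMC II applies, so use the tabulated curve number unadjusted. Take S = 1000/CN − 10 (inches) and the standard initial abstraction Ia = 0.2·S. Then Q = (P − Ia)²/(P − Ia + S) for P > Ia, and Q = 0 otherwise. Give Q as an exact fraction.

AMC II — tabulated CN = 77 applies directly.
S = 1000/77 − 10 = 230/77 in ≈ 2.987 in
Ia = 0.2S: 0.2·2.987 = 0.597 in (exactly 46/77)
Since P=8.480 > Ia=0.597: effective rainfall P−Ia = 15174/1925 in
Runoff Q = (P−Ia)²/(P−Ia+S) = (7.883)²/(7.883+2.987) = 57562569/10069675 ≈ 5.716 in

Q = 57562569/10069675 in ≈ 5.716 in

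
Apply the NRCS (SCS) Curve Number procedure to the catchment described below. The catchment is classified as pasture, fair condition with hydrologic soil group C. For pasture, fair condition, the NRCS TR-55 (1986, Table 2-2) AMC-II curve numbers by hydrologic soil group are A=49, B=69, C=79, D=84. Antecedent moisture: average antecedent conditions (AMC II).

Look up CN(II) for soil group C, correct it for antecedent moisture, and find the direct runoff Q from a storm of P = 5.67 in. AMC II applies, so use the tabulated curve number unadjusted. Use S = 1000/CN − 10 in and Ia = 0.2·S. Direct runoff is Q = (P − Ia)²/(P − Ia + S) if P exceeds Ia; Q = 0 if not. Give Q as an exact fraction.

Q = 11209467/3310100 in ≈ 3.386 in

NRCS table: pasture, fair condition, soil group C → CN(II) = 79
Average conditions: CN = 79 (no AMC adjustment).
Max retention: S = 1000/79 − 10 = 210/79 in (≈ 2.658 in)
Ia = 0.2S: 0.2·2.658 = 0.532 in (exactly 42/79)
Excess rainfall: 5.670 − 0.532 = 5.138 in; P > Ia so Q > 0
Q = (40593/7900)²/((40593/7900) + 210/79) = (1647791649/62410000)/(61593/7900) = 11209467/3310100 in ≈ 3.386 in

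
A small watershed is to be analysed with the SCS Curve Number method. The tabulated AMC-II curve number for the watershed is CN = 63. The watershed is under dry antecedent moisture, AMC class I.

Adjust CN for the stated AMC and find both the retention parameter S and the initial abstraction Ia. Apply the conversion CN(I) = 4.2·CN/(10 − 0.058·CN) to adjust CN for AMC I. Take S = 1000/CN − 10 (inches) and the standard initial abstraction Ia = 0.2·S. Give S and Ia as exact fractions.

Dry (AMC I): CN(I) = 4.2·63/(10 − 0.058·63) = (1323/5)/(3173/500) = 132300/3173 ≈ 41.696
S = 1000/(132300/3173) − 10 = 18500/1323 in ≈ 13.983 in
Initial abstraction Ia = S/5 = (18500/1323)/5 = 3700/1323 ≈ 2.797 in

S = 18500/1323 in ≈ 13.983 in; Ia = 3700/1323 in ≈ 2.797 in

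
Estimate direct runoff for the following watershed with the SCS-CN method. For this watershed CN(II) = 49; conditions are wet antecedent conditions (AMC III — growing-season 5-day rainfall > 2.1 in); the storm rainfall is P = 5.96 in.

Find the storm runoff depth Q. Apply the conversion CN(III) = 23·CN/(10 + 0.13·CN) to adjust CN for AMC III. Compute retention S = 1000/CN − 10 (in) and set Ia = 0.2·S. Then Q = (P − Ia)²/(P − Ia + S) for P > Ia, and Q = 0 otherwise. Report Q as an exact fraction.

CN(III) from CN(II)=49: (23·49)/(10 + 0.13·49) = 112700/1637 ≈ 68.845
Max retention: S = 1000/(112700/1637) − 10 = 5100/1127 in (≈ 4.525 in)
Ia = 0.2·(5100/1127) = 1020/1127 in ≈ 0.905 in
P − Ia = 5.960 − 0.905 = 142423/28175 ≈ 5.055 in (> 0, runoff occurs)
Runoff Q = (P−Ia)²/(P−Ia+S) = (5.055)²/(5.055+4.525) = 20284310929/7605080525 ≈ 2.667 in

Q = 20284310929/7605080525 in ≈ 2.667 in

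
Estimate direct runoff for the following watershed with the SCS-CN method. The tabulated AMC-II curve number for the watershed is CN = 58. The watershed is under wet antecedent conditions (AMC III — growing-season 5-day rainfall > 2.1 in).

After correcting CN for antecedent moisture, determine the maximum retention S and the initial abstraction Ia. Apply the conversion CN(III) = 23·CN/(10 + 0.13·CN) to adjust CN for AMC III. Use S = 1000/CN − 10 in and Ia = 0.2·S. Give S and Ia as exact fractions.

CN(III) from CN(II)=58: (23·58)/(10 + 0.13·58) = 66700/877 ≈ 76.055
Retention S: 1000/CN − 10 with CN=76.055 → S = 2100/667 ≈ 3.148 in
Ia = 0.2S: 0.2·3.148 = 0.630 in (exactly 420/667)

S = 2100/667 in ≈ 3.148 in; Ia = 420/667 in ≈ 0.630 in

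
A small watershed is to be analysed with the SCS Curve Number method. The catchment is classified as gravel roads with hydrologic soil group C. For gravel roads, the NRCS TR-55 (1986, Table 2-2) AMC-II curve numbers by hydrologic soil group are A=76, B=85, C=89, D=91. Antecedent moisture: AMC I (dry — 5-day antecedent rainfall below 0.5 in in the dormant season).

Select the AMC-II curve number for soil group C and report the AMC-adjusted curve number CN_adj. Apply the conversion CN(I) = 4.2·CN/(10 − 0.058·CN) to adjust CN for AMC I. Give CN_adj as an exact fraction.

CN_adj = 186900/2419 ≈ 77.263

NRCS table: gravel roads, soil group C → CN(II) = 89
Adjust CN=89 to AMC I: 4.2·89/(10 − 0.058·89) → (1869/5) ÷ (2419/500) = 186900/2419 ≈ 77.263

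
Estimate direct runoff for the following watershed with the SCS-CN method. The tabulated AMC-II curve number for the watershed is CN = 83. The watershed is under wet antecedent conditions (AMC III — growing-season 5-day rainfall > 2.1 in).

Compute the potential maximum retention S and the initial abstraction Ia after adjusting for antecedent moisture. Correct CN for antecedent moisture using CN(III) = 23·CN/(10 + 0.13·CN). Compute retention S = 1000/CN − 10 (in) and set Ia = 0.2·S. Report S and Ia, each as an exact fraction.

Wet (AMC III): CN(III) = 23·83/(10 + 0.13·83) = 1909/(2079/100) = 190900/2079 ≈ 91.823
Max retention: S = 1000/(190900/2079) − 10 = 1700/1909 in (≈ 0.891 in)
Ia = 0.2S: 0.2·0.891 = 0.178 in (exactly 340/1909)

S = 1700/1909 in ≈ 0.891 in; Ia = 340/1909 in ≈ 0.178 in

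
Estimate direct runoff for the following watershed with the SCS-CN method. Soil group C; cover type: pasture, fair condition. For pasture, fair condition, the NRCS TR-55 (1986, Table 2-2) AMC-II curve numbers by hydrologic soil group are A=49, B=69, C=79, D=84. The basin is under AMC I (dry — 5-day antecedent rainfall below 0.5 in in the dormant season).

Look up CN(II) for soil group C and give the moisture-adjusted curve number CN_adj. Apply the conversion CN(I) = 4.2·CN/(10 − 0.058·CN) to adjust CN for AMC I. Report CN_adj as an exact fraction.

NRCS table: pasture, fair condition, soil group C → CN(II) = 79
Adjust CN=79 to AMC I: 4.2·79/(10 − 0.058·79) → (1659/5) ÷ (2709/500) = 7900/129 ≈ 61.240

CN_adj = 7900/129 ≈ 61.240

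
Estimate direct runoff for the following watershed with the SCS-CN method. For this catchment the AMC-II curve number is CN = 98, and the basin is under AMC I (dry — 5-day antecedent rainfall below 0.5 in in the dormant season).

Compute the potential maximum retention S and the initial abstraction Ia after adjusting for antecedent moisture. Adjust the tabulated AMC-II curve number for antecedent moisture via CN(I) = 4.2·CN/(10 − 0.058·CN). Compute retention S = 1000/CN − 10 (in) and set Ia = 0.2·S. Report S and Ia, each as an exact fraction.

Dry (AMC I): CN(I) = 4.2·98/(10 − 0.058·98) = (2058/5)/(1079/250) = 102900/1079 ≈ 95.366
S = 1000/(102900/1079) − 10 = 500/1029 in ≈ 0.486 in
Ia = 0.2S: 0.2·0.486 = 0.097 in (exactly 100/1029)

S = 500/1029 in ≈ 0.486 in; Ia = 100/1029 in ≈ 0.097 in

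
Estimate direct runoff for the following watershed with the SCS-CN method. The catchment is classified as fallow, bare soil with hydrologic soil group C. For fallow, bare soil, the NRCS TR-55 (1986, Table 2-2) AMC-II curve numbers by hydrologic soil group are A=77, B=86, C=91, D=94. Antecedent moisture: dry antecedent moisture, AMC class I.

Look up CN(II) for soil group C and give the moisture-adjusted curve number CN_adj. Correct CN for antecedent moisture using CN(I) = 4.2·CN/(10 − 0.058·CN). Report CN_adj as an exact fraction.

NRCS table: fallow, bare soil, soil group C → CN(II) = 91
Adjust CN=91 to AMC I: 4.2·91/(10 − 0.058·91) → (1911/5) ÷ (2361/500) = 63700/787 ≈ 80.940

CN_adj = 63700/787 ≈ 80.940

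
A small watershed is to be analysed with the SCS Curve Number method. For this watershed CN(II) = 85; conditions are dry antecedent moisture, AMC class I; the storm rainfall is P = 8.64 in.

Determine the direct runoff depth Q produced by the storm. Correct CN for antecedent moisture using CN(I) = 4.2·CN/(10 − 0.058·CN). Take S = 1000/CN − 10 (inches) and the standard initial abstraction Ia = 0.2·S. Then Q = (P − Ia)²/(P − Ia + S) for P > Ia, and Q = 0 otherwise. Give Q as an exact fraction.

Adjust CN=85 to AMC I: 4.2·85/(10 − 0.058·85) → 357 ÷ (507/100) = 11900/169 ≈ 70.414
Max retention: S = 1000/(11900/169) − 10 = 500/119 in (≈ 4.202 in)
Ia = 0.2·(500/119) = 100/119 in ≈ 0.840 in
P − Ia = 8.640 − 0.840 = 23204/2975 ≈ 7.800 in (> 0, runoff occurs)
Q = (23204/2975)²/((23204/2975) + 500/119) = (538425616/8850625)/(35704/2975) = 67303202/13277425 in ≈ 5.069 in

Q = 67303202/13277425 in ≈ 5.069 in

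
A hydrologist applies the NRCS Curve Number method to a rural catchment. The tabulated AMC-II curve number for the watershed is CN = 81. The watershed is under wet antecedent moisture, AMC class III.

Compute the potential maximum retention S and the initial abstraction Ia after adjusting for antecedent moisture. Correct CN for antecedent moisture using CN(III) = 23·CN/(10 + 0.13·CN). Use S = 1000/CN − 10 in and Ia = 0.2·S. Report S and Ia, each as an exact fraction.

S = 1900/1863 in ≈ 1.020 in; Ia = 380/1863 in ≈ 0.204 in

Adjust CN=81 to AMC III: 23·81/(10 + 0.13·81) → 1863 ÷ (2053/100) = 186300/2053 ≈ 90.745
Max retention: S = 1000/(186300/2053) − 10 = 1900/1863 in (≈ 1.020 in)
Ia = 0.2S: 0.2·1.020 = 0.204 in (exactly 380/1863)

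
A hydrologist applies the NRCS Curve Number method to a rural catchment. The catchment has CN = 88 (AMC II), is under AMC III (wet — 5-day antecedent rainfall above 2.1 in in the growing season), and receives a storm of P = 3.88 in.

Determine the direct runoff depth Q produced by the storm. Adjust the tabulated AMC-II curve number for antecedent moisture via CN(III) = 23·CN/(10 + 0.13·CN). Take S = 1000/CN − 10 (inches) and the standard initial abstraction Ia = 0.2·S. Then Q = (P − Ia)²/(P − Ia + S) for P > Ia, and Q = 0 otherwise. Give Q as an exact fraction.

Q = 566011681/174196825 in ≈ 3.249 in

Adjust CN=88 to AMC III: 23·88/(10 + 0.13·88) → 2024 ÷ (536/25) = 6325/67 ≈ 94.403
S = 1000/(6325/67) − 10 = 150/253 in ≈ 0.593 in
Initial abstraction Ia = S/5 = (150/253)/5 = 30/253 ≈ 0.119 in
P − Ia = 3.880 − 0.119 = 23791/6325 ≈ 3.761 in (> 0, runoff occurs)
Runoff Q = (P−Ia)²/(P−Ia+S) = (3.761)²/(3.761+0.593) = 566011681/174196825 ≈ 3.249 in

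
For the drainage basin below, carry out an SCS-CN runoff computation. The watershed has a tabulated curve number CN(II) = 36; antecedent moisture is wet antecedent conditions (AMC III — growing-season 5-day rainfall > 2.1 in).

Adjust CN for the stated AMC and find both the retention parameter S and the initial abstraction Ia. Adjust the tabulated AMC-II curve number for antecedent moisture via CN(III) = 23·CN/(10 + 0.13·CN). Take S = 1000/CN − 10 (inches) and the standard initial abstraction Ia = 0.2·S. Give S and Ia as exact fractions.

Adjust CN=36 to AMC III: 23·36/(10 + 0.13·36) → 828 ÷ (367/25) = 20700/367 ≈ 56.403
Max retention: S = 1000/(20700/367) − 10 = 1600/207 in (≈ 7.729 in)
Ia = 0.2S: 0.2·7.729 = 1.546 in (exactly 320/207)

S = 1600/207 in ≈ 7.729 in; Ia = 320/207 in ≈ 1.546 in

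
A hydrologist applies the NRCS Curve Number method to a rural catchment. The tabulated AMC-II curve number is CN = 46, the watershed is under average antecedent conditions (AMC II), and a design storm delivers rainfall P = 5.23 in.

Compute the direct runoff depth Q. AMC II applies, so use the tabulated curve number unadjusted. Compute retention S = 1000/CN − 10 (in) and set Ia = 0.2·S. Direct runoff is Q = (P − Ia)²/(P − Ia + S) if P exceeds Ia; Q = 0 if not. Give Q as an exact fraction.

CN(II) = 46; AMC II needs no correction.
Retention S: 1000/CN − 10 with CN=46.000 → S = 270/23 ≈ 11.739 in
Ia = 0.2S: 0.2·11.739 = 2.348 in (exactly 54/23)
Since P=5.230 > Ia=2.348: effective rainfall P−Ia = 6629/2300 in
Q: (6629/2300)² ÷ (33629/2300) = 43943641/77346700 in (≈ 0.568 in)

Q = 43943641/77346700 in ≈ 0.568 in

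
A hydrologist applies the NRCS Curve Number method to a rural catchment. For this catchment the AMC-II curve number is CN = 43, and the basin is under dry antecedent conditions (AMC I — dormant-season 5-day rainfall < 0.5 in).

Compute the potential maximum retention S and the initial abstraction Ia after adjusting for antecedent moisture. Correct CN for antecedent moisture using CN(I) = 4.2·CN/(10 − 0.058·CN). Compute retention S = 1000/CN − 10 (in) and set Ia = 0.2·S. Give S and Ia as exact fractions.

S = 9500/301 in ≈ 31.561 in; Ia = 1900/301 in ≈ 6.312 in

Dry (AMC I): CN(I) = 4.2·43/(10 − 0.058·43) = (903/5)/(3753/500) = 30100/1251 ≈ 24.061
Retention S: 1000/CN − 10 with CN=24.061 → S = 9500/301 ≈ 31.561 in
Ia = 0.2·(9500/301) = 1900/301 in ≈ 6.312 in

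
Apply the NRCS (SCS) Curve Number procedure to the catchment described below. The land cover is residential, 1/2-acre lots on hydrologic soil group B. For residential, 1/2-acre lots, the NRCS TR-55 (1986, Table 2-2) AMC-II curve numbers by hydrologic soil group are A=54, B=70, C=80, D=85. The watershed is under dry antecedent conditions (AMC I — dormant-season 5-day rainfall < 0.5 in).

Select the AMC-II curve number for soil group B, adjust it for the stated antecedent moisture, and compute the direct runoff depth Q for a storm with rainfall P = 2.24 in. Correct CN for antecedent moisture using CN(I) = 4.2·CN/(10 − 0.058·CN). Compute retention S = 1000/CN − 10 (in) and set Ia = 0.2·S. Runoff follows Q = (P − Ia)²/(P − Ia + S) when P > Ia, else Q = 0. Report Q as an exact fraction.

Q = 7442/1951425 in ≈ 0.004 in

NRCS table: residential, 1/2-acre lots, soil group B → CN(II) = 70
Adjust CN=70 to AMC I: 4.2·70/(10 − 0.058·70) → 294 ÷ (297/50) = 4900/99 ≈ 49.495
Max retention: S = 1000/(4900/99) − 10 = 500/49 in (≈ 10.204 in)
Ia = 0.2·(500/49) = 100/49 in ≈ 2.041 in
Since P=2.240 > Ia=2.041: effective rainfall P−Ia = 244/1225 in
Runoff Q = (P−Ia)²/(P−Ia+S) = (0.199)²/(0.199+10.204) = 7442/1951425 ≈ 0.004 in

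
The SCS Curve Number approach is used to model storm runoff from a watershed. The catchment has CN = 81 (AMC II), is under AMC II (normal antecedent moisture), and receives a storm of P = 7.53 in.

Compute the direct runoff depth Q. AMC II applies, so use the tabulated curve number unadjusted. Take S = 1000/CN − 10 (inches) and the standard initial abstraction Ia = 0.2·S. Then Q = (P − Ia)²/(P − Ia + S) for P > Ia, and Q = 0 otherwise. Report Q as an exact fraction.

Q = 3271039249/617163300 in ≈ 5.300 in

Average conditions: CN = 81 (no AMC adjustment).
Max retention: S = 1000/81 − 10 = 190/81 in (≈ 2.346 in)
Ia = 0.2S: 0.2·2.346 = 0.469 in (exactly 38/81)
P − Ia = 7.530 − 0.469 = 57193/8100 ≈ 7.061 in (> 0, runoff occurs)
Q: (57193/8100)² ÷ (76193/8100) = 3271039249/617163300 in (≈ 5.300 in)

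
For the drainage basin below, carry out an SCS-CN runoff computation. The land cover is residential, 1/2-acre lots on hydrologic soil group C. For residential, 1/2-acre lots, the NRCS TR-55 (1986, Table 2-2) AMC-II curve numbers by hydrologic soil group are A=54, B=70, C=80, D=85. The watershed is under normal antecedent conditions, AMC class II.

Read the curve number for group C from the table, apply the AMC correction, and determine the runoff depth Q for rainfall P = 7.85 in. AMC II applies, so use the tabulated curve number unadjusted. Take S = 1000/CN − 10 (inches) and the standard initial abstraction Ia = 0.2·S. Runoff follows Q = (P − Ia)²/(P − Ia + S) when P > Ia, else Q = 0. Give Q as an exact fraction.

Q = 21609/3940 in ≈ 5.485 in

NRCS table: residential, 1/2-acre lots, soil group C → CN(II) = 80
CN(II) = 80; AMC II needs no correction.
S = 1000/80 − 10 = 5/2 in ≈ 2.500 in
Ia = 0.2S: 0.2·2.500 = 0.500 in (exactly 1/2)
Since P=7.850 > Ia=0.500: effective rainfall P−Ia = 147/20 in
Runoff Q = (P−Ia)²/(P−Ia+S) = (7.350)²/(7.350+2.500) = 21609/3940 ≈ 5.485 in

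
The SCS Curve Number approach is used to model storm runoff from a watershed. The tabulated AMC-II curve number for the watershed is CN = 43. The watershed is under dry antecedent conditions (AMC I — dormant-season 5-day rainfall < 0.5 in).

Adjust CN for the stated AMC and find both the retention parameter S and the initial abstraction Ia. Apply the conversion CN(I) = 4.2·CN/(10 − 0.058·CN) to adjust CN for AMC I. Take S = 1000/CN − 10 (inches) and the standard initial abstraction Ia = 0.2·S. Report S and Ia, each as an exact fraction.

S = 9500/301 in ≈ 31.561 in; Ia = 1900/301 in ≈ 6.312 in

CN(I) from CN(II)=43: (4.2·43)/(10 − 0.058·43) = 30100/1251 ≈ 24.061
Max retention: S = 1000/(30100/1251) − 10 = 9500/301 in (≈ 31.561 in)
Initial abstraction Ia = S/5 = (9500/301)/5 = 1900/301 ≈ 6.312 in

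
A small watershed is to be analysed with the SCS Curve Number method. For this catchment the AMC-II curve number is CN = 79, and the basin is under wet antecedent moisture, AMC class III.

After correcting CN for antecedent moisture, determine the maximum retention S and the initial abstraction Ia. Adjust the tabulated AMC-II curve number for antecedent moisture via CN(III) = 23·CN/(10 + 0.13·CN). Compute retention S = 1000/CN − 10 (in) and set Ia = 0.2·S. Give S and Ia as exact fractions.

CN(III) from CN(II)=79: (23·79)/(10 + 0.13·79) = 181700/2027 ≈ 89.640
S = 1000/(181700/2027) − 10 = 2100/1817 in ≈ 1.156 in
Ia = 0.2S: 0.2·1.156 = 0.231 in (exactly 420/1817)

S = 2100/1817 in ≈ 1.156 in; Ia = 420/1817 in ≈ 0.231 in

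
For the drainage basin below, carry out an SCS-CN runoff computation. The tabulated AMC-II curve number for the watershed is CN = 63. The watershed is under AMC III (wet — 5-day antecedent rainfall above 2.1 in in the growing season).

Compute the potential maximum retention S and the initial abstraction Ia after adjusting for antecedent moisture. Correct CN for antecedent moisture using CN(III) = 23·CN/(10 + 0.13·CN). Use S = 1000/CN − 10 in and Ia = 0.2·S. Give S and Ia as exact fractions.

Wet (AMC III): CN(III) = 23·63/(10 + 0.13·63) = 1449/(1819/100) = 144900/1819 ≈ 79.659
Max retention: S = 1000/(144900/1819) − 10 = 3700/1449 in (≈ 2.553 in)
Initial abstraction Ia = S/5 = (3700/1449)/5 = 740/1449 ≈ 0.511 in

S = 3700/1449 in ≈ 2.553 in; Ia = 740/1449 in ≈ 0.511 in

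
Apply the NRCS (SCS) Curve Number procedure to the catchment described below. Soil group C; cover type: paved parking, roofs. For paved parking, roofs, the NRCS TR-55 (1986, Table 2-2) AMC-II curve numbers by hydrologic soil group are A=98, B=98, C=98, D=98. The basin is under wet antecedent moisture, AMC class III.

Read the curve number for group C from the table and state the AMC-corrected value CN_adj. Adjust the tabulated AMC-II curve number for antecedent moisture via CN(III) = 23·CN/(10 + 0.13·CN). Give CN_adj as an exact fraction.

NRCS table: paved parking, roofs, soil group C → CN(II) = 98
CN(III) from CN(II)=98: (23·98)/(10 + 0.13·98) = 112700/1137 ≈ 99.120

CN_adj = 112700/1137 ≈ 99.120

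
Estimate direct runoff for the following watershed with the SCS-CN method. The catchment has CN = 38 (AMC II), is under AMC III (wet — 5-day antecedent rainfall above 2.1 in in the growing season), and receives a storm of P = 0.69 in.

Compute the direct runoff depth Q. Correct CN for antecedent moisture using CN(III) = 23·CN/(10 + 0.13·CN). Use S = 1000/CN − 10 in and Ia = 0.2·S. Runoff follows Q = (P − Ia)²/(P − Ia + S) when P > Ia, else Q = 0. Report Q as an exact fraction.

Q = 0 in ≈ 0.000 in

Wet (AMC III): CN(III) = 23·38/(10 + 0.13·38) = 874/(747/50) = 43700/747 ≈ 58.501
Retention S: 1000/CN − 10 with CN=58.501 → S = 3100/437 ≈ 7.094 in
Initial abstraction Ia = S/5 = (3100/437)/5 = 620/437 ≈ 1.419 in
P = 0.690 ≤ Ia = 1.419 in: entire storm abstracted, Q = 0.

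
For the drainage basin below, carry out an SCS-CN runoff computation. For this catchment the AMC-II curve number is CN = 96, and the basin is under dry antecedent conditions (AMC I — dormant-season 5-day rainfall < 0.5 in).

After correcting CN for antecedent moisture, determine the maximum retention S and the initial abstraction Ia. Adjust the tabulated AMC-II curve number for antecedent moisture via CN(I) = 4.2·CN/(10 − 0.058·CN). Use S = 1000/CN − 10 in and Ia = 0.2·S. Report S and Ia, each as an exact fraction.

S = 125/126 in ≈ 0.992 in; Ia = 25/126 in ≈ 0.198 in

Adjust CN=96 to AMC I: 4.2·96/(10 − 0.058·96) → (2016/5) ÷ (554/125) = 25200/277 ≈ 90.975
S = 1000/(25200/277) − 10 = 125/126 in ≈ 0.992 in
Ia = 0.2S: 0.2·0.992 = 0.198 in (exactly 25/126)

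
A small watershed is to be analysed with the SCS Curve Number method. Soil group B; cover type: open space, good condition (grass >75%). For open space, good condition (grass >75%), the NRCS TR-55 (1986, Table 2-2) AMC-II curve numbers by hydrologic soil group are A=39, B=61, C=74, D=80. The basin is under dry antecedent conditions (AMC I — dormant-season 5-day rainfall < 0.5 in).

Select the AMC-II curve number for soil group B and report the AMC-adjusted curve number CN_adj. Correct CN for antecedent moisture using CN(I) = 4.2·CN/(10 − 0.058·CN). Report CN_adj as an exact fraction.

CN_adj = 42700/1077 ≈ 39.647

NRCS table: open space, good condition (grass >75%), soil group B → CN(II) = 61
Dry (AMC I): CN(I) = 4.2·61/(10 − 0.058·61) = (1281/5)/(3231/500) = 42700/1077 ≈ 39.647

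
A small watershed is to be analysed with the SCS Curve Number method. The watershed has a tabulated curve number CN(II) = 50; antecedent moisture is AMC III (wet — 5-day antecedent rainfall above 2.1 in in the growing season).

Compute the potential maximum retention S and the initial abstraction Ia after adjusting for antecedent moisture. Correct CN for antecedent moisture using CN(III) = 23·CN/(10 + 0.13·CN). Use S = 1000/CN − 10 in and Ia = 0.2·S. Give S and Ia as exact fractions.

S = 100/23 in ≈ 4.348 in; Ia = 20/23 in ≈ 0.870 in

Wet (AMC III): CN(III) = 23·50/(10 + 0.13·50) = 1150/(33/2) = 2300/33 ≈ 69.697
Retention S: 1000/CN − 10 with CN=69.697 → S = 100/23 ≈ 4.348 in
Ia = 0.2S: 0.2·4.348 = 0.870 in (exactly 20/23)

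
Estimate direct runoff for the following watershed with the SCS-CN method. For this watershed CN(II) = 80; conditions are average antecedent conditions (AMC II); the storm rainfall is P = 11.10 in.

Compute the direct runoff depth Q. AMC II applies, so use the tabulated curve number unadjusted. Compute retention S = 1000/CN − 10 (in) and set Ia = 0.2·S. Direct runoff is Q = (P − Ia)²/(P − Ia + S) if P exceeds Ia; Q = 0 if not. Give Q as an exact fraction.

CN(II) = 80; AMC II needs no correction.
Retention S: 1000/CN − 10 with CN=80.000 → S = 5/2 ≈ 2.500 in
Ia = 0.2·(5/2) = 1/2 in ≈ 0.500 in
Since P=11.100 > Ia=0.500: effective rainfall P−Ia = 53/5 in
Q: (53/5)² ÷ (131/10) = 5618/655 in (≈ 8.577 in)

Q = 5618/655 in ≈ 8.577 in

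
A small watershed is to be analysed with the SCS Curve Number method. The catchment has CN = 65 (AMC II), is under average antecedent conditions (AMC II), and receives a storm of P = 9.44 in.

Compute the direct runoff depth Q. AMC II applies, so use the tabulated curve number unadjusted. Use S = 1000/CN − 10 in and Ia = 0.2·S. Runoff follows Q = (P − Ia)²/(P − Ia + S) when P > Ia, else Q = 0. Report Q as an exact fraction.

Average conditions: CN = 65 (no AMC adjustment).
Max retention: S = 1000/65 − 10 = 70/13 in (≈ 5.385 in)
Initial abstraction Ia = S/5 = (70/13)/5 = 14/13 ≈ 1.077 in
Since P=9.440 > Ia=1.077: effective rainfall P−Ia = 2718/325 in
Q: (2718/325)² ÷ (4468/325) = 1846881/363025 in (≈ 5.087 in)

Q = 1846881/363025 in ≈ 5.087 in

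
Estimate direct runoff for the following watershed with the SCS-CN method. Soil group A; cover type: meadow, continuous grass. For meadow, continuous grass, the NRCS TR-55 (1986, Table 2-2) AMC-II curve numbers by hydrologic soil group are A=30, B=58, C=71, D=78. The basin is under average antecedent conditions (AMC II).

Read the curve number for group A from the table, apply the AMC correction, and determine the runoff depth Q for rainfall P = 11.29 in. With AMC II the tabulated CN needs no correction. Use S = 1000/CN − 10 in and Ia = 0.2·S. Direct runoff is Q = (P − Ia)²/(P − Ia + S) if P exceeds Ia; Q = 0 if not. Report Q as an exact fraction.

NRCS table: meadow, continuous grass, soil group A → CN(II) = 30
AMC II — tabulated CN = 30 applies directly.
Max retention: S = 1000/30 − 10 = 70/3 in (≈ 23.333 in)
Ia = 0.2S: 0.2·23.333 = 4.667 in (exactly 14/3)
Since P=11.290 > Ia=4.667: effective rainfall P−Ia = 1987/300 in
Runoff Q = (P−Ia)²/(P−Ia+S) = (6.623)²/(6.623+23.333) = 3948169/2696100 ≈ 1.464 in

Q = 3948169/2696100 in ≈ 1.464 in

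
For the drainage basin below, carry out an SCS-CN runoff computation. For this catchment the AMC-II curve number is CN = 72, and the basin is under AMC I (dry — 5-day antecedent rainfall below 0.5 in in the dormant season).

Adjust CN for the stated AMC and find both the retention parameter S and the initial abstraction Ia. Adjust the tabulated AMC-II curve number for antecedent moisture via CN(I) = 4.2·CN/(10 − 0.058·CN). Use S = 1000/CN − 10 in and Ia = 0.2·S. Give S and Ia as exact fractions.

S = 250/27 in ≈ 9.259 in; Ia = 50/27 in ≈ 1.852 in

Adjust CN=72 to AMC I: 4.2·72/(10 − 0.058·72) → (1512/5) ÷ (728/125) = 675/13 ≈ 51.923
Max retention: S = 1000/(675/13) − 10 = 250/27 in (≈ 9.259 in)
Initial abstraction Ia = S/5 = (250/27)/5 = 50/27 ≈ 1.852 in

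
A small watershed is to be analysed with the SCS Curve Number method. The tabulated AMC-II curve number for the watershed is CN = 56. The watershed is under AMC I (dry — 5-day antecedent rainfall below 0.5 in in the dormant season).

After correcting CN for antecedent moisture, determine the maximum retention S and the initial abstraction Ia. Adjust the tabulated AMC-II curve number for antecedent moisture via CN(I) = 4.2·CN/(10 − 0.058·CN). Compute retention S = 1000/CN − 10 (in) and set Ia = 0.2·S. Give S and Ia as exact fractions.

Adjust CN=56 to AMC I: 4.2·56/(10 − 0.058·56) → (1176/5) ÷ (844/125) = 7350/211 ≈ 34.834
Retention S: 1000/CN − 10 with CN=34.834 → S = 2750/147 ≈ 18.707 in
Ia = 0.2·(2750/147) = 550/147 in ≈ 3.741 in

S = 2750/147 in ≈ 18.707 in; Ia = 550/147 in ≈ 3.741 in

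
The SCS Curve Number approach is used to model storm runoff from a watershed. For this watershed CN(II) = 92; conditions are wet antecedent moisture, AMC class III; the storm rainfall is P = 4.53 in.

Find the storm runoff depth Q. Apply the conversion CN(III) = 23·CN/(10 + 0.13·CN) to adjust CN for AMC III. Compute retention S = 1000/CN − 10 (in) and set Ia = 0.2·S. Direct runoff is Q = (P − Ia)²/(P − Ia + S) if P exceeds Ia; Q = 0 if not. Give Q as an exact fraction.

Adjust CN=92 to AMC III: 23·92/(10 + 0.13·92) → 2116 ÷ (549/25) = 52900/549 ≈ 96.357
S = 1000/(52900/549) − 10 = 200/529 in ≈ 0.378 in
Initial abstraction Ia = S/5 = (200/529)/5 = 40/529 ≈ 0.076 in
Excess rainfall: 4.530 − 0.076 = 4.454 in; P > Ia so Q > 0
Q = (235637/52900)²/((235637/52900) + 200/529) = (55524795769/2798410000)/(255637/52900) = 55524795769/13523197300 in ≈ 4.106 in

Q = 55524795769/13523197300 in ≈ 4.106 in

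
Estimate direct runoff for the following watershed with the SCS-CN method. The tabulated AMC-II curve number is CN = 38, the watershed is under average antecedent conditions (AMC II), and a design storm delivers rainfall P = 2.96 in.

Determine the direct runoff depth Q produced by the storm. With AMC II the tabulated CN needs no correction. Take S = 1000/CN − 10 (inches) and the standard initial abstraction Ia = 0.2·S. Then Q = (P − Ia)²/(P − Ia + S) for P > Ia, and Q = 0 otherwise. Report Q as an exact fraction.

CN(II) = 38; AMC II needs no correction.
Max retention: S = 1000/38 − 10 = 310/19 in (≈ 16.316 in)
Initial abstraction Ia = S/5 = (310/19)/5 = 62/19 ≈ 3.263 in
P = 2.960 ≤ Ia = 3.263 in: entire storm abstracted, Q = 0.

Q = 0 in ≈ 0.000 in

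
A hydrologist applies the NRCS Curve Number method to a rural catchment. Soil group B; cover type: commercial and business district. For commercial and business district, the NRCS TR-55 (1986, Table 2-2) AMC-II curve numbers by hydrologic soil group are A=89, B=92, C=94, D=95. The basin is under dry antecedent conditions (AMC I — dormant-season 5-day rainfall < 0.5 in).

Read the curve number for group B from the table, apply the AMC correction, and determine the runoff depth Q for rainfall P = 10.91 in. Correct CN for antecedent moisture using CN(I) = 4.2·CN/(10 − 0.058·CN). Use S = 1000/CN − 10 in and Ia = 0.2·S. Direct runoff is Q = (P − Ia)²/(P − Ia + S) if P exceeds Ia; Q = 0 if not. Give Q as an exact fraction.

NRCS table: commercial and business district, soil group B → CN(II) = 92
Dry (AMC I): CN(I) = 4.2·92/(10 − 0.058·92) = (1932/5)/(583/125) = 48300/583 ≈ 82.847
Retention S: 1000/CN − 10 with CN=82.847 → S = 1000/483 ≈ 2.070 in
Ia = 0.2S: 0.2·2.070 = 0.414 in (exactly 200/483)
Excess rainfall: 10.910 − 0.414 = 10.496 in; P > Ia so Q > 0
Runoff Q = (P−Ia)²/(P−Ia+S) = (10.496)²/(10.496+2.070) = 257001344209/29315829900 ≈ 8.767 in

Q = 257001344209/29315829900 in ≈ 8.767 in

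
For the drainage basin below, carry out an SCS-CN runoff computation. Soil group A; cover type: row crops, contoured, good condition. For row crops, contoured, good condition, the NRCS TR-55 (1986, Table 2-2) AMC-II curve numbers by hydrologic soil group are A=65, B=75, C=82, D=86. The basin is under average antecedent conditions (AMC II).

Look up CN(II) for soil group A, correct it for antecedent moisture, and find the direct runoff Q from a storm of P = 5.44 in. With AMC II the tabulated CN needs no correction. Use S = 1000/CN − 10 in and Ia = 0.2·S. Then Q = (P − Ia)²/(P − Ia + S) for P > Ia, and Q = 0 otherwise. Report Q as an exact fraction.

NRCS table: row crops, contoured, good condition, soil group A → CN(II) = 65
Average conditions: CN = 65 (no AMC adjustment).
S = 1000/65 − 10 = 70/13 in ≈ 5.385 in
Ia = 0.2S: 0.2·5.385 = 1.077 in (exactly 14/13)
Since P=5.440 > Ia=1.077: effective rainfall P−Ia = 1418/325 in
Runoff Q = (P−Ia)²/(P−Ia+S) = (4.363)²/(4.363+5.385) = 502681/257400 ≈ 1.953 in

Q = 502681/257400 in ≈ 1.953 in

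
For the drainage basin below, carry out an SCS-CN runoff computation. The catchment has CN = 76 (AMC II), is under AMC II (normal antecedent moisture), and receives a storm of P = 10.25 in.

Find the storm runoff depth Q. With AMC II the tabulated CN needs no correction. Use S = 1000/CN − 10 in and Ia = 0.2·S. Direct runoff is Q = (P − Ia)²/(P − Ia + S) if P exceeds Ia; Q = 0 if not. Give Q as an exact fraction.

Q = 534361/73796 in ≈ 7.241 in

AMC II — tabulated CN = 76 applies directly.
Retention S: 1000/CN − 10 with CN=76.000 → S = 60/19 ≈ 3.158 in
Ia = 0.2S: 0.2·3.158 = 0.632 in (exactly 12/19)
P − Ia = 10.250 − 0.632 = 731/76 ≈ 9.618 in (> 0, runoff occurs)
Q: (731/76)² ÷ (971/76) = 534361/73796 in (≈ 7.241 in)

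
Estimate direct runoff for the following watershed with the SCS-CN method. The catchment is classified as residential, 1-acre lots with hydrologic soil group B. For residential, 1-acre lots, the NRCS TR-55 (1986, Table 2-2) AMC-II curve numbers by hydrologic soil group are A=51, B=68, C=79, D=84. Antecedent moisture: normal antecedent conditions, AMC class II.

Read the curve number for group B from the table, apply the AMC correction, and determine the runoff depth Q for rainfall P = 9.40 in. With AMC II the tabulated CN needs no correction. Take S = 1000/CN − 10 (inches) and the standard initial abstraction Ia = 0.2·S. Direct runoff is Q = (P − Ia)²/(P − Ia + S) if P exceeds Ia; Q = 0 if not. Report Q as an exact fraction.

NRCS table: residential, 1-acre lots, soil group B → CN(II) = 68
Average conditions: CN = 68 (no AMC adjustment).
Max retention: S = 1000/68 − 10 = 80/17 in (≈ 4.706 in)
Initial abstraction Ia = S/5 = (80/17)/5 = 16/17 ≈ 0.941 in
Excess rainfall: 9.400 − 0.941 = 8.459 in; P > Ia so Q > 0
Q = (719/85)²/((719/85) + 80/17) = (516961/7225)/(1119/85) = 516961/95115 in ≈ 5.435 in

Q = 516961/95115 in ≈ 5.435 in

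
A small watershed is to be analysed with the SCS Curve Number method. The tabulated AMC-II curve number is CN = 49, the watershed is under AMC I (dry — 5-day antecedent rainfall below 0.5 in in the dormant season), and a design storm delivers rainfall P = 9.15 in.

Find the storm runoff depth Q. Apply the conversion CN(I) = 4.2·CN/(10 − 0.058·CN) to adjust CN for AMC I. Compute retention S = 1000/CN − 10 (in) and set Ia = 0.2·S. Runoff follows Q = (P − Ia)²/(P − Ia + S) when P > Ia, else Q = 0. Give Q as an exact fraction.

Q = 827655361/1363555340 in ≈ 0.607 in

Dry (AMC I): CN(I) = 4.2·49/(10 − 0.058·49) = (1029/5)/(3579/500) = 34300/1193 ≈ 28.751
Max retention: S = 1000/(34300/1193) − 10 = 8500/343 in (≈ 24.781 in)
Ia = 0.2·(8500/343) = 1700/343 in ≈ 4.956 in
Since P=9.150 > Ia=4.956: effective rainfall P−Ia = 28769/6860 in
Runoff Q = (P−Ia)²/(P−Ia+S) = (4.194)²/(4.194+24.781) = 827655361/1363555340 ≈ 0.607 in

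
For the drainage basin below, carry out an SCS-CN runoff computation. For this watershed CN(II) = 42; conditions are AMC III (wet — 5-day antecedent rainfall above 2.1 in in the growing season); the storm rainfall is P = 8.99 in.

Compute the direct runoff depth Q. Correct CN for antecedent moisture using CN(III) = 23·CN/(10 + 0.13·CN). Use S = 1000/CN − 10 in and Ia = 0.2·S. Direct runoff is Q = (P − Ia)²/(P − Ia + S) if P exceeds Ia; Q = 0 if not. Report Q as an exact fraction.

Q = 4880663141/1109595900 in ≈ 4.399 in

Adjust CN=42 to AMC III: 23·42/(10 + 0.13·42) → 966 ÷ (773/50) = 48300/773 ≈ 62.484
Max retention: S = 1000/(48300/773) − 10 = 2900/483 in (≈ 6.004 in)
Ia = 0.2S: 0.2·6.004 = 1.201 in (exactly 580/483)
P − Ia = 8.990 − 1.201 = 376217/48300 ≈ 7.789 in (> 0, runoff occurs)
Q: (376217/48300)² ÷ (666217/48300) = 4880663141/1109595900 in (≈ 4.399 in)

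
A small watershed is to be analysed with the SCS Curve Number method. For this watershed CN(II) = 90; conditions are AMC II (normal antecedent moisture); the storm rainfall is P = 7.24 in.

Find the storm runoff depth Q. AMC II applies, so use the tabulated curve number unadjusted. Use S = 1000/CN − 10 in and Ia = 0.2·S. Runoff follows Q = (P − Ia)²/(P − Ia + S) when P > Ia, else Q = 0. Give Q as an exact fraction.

Q = 2493241/411525 in ≈ 6.059 in

CN(II) = 90; AMC II needs no correction.
S = 1000/90 − 10 = 10/9 in ≈ 1.111 in
Ia = 0.2S: 0.2·1.111 = 0.222 in (exactly 2/9)
Excess rainfall: 7.240 − 0.222 = 7.018 in; P > Ia so Q > 0
Q: (1579/225)² ÷ (1829/225) = 2493241/411525 in (≈ 6.059 in)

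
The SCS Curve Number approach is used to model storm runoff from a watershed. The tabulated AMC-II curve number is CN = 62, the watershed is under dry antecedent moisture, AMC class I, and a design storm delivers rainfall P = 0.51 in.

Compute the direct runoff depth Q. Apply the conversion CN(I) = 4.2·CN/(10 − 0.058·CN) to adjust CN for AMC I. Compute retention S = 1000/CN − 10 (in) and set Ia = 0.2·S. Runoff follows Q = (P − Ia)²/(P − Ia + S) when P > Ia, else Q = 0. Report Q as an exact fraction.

Dry (AMC I): CN(I) = 4.2·62/(10 − 0.058·62) = (1302/5)/(1601/250) = 65100/1601 ≈ 40.662
S = 1000/(65100/1601) − 10 = 9500/651 in ≈ 14.593 in
Ia = 0.2S: 0.2·14.593 = 2.919 in (exactly 1900/651)
P = 0.510 ≤ Ia = 2.919 in: entire storm abstracted, Q = 0.

Q = 0 in ≈ 0.000 in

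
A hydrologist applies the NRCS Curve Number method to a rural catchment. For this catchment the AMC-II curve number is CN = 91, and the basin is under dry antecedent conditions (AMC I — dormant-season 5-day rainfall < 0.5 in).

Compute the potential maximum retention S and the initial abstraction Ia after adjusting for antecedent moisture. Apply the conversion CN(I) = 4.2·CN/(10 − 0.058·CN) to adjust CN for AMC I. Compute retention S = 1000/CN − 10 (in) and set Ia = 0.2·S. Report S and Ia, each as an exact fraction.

S = 1500/637 in ≈ 2.355 in; Ia = 300/637 in ≈ 0.471 in

Dry (AMC I): CN(I) = 4.2·91/(10 − 0.058·91) = (1911/5)/(2361/500) = 63700/787 ≈ 80.940
S = 1000/(63700/787) − 10 = 1500/637 in ≈ 2.355 in
Initial abstraction Ia = S/5 = (1500/637)/5 = 300/637 ≈ 0.471 in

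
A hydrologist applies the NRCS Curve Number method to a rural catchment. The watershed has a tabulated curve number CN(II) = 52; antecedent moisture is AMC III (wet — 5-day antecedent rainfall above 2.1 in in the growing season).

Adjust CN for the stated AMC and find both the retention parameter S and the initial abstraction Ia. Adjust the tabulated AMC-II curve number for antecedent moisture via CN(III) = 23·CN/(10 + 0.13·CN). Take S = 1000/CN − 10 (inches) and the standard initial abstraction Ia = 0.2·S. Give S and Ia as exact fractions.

S = 1200/299 in ≈ 4.013 in; Ia = 240/299 in ≈ 0.803 in

Adjust CN=52 to AMC III: 23·52/(10 + 0.13·52) → 1196 ÷ (419/25) = 29900/419 ≈ 71.360
Retention S: 1000/CN − 10 with CN=71.360 → S = 1200/299 ≈ 4.013 in
Ia = 0.2·(1200/299) = 240/299 in ≈ 0.803 in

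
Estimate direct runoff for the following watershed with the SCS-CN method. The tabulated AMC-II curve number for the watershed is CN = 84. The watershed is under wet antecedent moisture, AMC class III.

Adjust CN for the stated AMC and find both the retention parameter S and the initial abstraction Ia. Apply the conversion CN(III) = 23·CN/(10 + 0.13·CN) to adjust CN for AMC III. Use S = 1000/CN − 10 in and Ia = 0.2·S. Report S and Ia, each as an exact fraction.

Wet (AMC III): CN(III) = 23·84/(10 + 0.13·84) = 1932/(523/25) = 48300/523 ≈ 92.352
S = 1000/(48300/523) − 10 = 400/483 in ≈ 0.828 in
Ia = 0.2S: 0.2·0.828 = 0.166 in (exactly 80/483)

S = 400/483 in ≈ 0.828 in; Ia = 80/483 in ≈ 0.166 in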